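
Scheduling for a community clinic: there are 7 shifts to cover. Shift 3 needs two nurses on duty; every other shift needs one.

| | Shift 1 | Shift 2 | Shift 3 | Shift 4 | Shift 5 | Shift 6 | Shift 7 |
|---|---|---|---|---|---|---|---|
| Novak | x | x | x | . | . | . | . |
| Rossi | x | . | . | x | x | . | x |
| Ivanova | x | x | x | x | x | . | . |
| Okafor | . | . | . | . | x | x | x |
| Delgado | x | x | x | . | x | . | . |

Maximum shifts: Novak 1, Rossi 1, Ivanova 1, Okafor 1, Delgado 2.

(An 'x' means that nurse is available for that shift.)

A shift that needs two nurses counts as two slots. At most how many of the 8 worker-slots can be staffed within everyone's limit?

Total capacity across all nurses is 1+1+1+1+2 = 6, and 8 slots are needed, so at most 6 can be filled.
An assignment achieving 6: Shift 1→Delgado, Shift 2→Novak, Shift 3→Ivanova+Delgado, Shift 4→Rossi, Shift 6→Okafor.
Loads: Novak 1/1, Rossi 1/1, Ivanova 1/1, Okafor 1/1, Delgado 2/2.

6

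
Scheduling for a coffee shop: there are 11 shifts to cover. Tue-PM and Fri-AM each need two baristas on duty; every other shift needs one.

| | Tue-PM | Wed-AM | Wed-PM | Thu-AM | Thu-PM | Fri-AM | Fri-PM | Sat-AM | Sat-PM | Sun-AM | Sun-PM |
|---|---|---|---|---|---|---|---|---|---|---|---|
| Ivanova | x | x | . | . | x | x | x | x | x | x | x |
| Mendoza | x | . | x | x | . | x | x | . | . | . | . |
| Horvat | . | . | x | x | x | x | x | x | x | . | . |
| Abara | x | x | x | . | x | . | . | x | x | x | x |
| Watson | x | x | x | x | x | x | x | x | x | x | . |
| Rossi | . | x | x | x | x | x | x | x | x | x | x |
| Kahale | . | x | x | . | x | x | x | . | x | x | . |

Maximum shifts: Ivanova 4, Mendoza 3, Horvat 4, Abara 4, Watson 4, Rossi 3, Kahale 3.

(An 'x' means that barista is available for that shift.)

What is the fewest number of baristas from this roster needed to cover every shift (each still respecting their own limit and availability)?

4

13 slots to fill and no one can take more than 4, so at least ⌈13/4⌉ = 4 baristas are needed.
Ivanova, Mendoza, Horvat, and Abara alone can cover everything: Tue-PM→Ivanova+Mendoza, Wed-AM→Ivanova, Wed-PM→Horvat, Thu-AM→Mendoza, Thu-PM→Horvat, Fri-AM→Mendoza+Horvat, Fri-PM→Horvat, Sat-AM→Abara, Sat-PM→Abara, Sun-AM→Ivanova, Sun-PM→Ivanova.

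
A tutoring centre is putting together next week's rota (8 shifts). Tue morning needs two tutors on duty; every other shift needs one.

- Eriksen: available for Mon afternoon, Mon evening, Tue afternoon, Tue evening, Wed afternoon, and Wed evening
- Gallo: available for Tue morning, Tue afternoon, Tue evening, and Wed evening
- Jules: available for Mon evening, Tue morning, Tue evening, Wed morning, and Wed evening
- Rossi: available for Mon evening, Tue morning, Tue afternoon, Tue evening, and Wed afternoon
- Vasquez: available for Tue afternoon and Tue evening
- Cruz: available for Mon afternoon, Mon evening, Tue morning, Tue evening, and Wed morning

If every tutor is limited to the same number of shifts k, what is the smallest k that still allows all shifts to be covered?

2

With 6 tutors and 9 worker-slots to fill, someone must work at least ⌈9/6⌉ = 2 shifts, so k ≥ 2.
k = 2 works: Mon afternoon→Eriksen, Mon evening→Jules, Tue morning→Rossi+Cruz, Tue afternoon→Gallo, Tue evening→Rossi, Wed morning→Jules, Wed afternoon→Eriksen, Wed evening→Gallo.
Loads: Eriksen 2, Gallo 2, Jules 2, Rossi 2, Vasquez 0, Cruz 1 — all ≤ 2.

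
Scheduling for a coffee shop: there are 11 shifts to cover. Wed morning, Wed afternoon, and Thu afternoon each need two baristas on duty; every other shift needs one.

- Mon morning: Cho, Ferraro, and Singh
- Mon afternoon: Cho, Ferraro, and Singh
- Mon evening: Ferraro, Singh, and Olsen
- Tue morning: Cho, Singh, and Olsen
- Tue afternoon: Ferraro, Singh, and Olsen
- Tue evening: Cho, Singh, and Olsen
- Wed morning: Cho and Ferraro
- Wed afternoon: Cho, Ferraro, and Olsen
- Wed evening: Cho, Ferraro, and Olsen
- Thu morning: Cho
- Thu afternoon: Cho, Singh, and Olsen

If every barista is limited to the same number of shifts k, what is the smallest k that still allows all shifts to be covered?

With 4 baristas and 14 worker-slots to fill, someone must work at least ⌈14/4⌉ = 4 shifts, so k ≥ 4.
k = 4 works: Mon morning→Cho, Mon afternoon→Cho, Mon evening→Ferraro, Tue morning→Singh, Tue afternoon→Ferraro, Tue evening→Singh, Wed morning→Cho+Ferraro, Wed afternoon→Ferraro+Olsen, Wed evening→Olsen, Thu morning→Cho, Thu afternoon→Singh+Olsen.
Loads: Cho 4, Ferraro 4, Singh 3, Olsen 3 — all ≤ 4.

4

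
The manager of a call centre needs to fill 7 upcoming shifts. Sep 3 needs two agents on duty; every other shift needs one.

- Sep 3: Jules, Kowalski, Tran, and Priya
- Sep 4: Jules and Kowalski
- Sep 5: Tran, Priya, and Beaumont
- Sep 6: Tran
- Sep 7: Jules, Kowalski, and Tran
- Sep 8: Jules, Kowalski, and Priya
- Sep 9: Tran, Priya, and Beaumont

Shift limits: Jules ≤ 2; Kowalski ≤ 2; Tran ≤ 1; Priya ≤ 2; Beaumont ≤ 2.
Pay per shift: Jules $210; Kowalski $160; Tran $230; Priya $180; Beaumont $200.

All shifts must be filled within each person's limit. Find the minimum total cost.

Sep 6 can only be covered by Tran, so that assignment is forced.
Picking the cheapest available agent for each shift independently would cost $1410, but that ignores the shift limits.
An optimal schedule: Sep 3→Priya+Jules, Sep 4→Kowalski, Sep 5→Beaumont, Sep 6→Tran, Sep 7→Kowalski, Sep 8→Priya, Sep 9→Beaumont.
Total: 180 + 210 + 160 + 200 + 230 + 160 + 180 + 200 = $1520.

$1520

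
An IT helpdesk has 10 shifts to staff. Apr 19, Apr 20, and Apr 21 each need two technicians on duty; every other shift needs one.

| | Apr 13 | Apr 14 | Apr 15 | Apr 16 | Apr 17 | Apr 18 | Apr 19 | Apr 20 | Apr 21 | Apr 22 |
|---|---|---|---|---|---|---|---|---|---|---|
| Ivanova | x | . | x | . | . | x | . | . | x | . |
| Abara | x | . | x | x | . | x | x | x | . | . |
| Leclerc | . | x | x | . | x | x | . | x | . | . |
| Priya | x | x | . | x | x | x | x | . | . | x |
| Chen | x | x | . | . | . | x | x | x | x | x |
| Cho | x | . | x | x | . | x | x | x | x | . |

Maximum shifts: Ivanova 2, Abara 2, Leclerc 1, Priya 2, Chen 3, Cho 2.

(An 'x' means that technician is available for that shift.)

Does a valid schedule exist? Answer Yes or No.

Total capacity is 2+2+1+2+3+2 = 12 but 13 worker-slots are needed — infeasible.

No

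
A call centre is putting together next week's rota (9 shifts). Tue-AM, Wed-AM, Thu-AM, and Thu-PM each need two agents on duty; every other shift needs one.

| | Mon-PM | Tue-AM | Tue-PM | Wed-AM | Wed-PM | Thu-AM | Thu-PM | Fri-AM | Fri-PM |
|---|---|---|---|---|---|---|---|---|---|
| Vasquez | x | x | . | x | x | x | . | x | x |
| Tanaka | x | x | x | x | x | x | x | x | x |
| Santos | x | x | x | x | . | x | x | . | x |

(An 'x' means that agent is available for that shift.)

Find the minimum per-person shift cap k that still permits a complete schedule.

With 3 agents and 13 worker-slots to fill, someone must work at least ⌈13/3⌉ = 5 shifts, so k ≥ 5.
k = 5 works: Mon-PM→Vasquez, Tue-AM→Vasquez+Tanaka, Tue-PM→Tanaka, Wed-AM→Vasquez+Tanaka, Wed-PM→Vasquez, Thu-AM→Tanaka+Santos, Thu-PM→Tanaka+Santos, Fri-AM→Vasquez, Fri-PM→Santos.
Loads: Vasquez 5, Tanaka 5, Santos 3 — all ≤ 5.

5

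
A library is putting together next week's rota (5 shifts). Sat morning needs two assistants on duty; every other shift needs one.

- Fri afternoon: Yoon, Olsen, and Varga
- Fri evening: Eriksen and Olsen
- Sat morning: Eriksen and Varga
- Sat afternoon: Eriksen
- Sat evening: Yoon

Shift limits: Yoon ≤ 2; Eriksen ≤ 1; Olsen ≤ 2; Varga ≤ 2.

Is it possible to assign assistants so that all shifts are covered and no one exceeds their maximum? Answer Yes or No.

Total capacity is 7 and 6 slots are needed, so capacity alone doesn't rule it out.
Shifts {Sat morning, Sat afternoon} need 3 worker-slots in total, but the assistants available for any of those shifts (Eriksen and Varga) can supply at most 2 among them. So no valid schedule exists.

No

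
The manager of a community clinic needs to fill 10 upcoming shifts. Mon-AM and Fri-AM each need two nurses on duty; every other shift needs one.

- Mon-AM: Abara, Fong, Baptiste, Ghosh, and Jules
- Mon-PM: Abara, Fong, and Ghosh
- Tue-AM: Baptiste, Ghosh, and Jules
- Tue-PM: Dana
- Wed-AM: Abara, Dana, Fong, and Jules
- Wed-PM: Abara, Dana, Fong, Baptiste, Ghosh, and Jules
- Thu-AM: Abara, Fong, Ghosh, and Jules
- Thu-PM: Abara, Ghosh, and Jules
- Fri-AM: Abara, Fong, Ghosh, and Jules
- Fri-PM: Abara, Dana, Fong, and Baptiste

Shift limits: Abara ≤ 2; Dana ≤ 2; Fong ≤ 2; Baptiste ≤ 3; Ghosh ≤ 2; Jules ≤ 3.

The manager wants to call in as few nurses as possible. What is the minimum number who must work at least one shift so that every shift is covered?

5

12 slots to fill and no one can take more than 3, so at least ⌈12/3⌉ = 4 nurses are needed.
Any 4 nurses together have capacity at most 3+3+2+2 = 10 < 12 slots, so 4 can never suffice.
Abara, Dana, Fong, Baptiste, and Jules alone can cover everything: Mon-AM→Baptiste+Jules, Mon-PM→Abara, Tue-AM→Baptiste, Tue-PM→Dana, Wed-AM→Dana, Wed-PM→Jules, Thu-AM→Fong, Thu-PM→Abara, Fri-AM→Fong+Jules, Fri-PM→Baptiste.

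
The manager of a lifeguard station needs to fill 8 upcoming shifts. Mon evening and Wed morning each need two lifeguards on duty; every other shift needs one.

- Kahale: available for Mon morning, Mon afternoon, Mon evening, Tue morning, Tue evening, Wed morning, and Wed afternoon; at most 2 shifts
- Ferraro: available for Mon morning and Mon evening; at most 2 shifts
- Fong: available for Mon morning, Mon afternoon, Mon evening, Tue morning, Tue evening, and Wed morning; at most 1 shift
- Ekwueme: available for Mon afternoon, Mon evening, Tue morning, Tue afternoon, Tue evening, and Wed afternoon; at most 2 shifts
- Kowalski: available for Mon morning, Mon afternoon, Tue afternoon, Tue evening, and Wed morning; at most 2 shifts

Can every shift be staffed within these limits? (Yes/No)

No

Total capacity is 2+2+1+2+2 = 9 but 10 worker-slots are needed — infeasible.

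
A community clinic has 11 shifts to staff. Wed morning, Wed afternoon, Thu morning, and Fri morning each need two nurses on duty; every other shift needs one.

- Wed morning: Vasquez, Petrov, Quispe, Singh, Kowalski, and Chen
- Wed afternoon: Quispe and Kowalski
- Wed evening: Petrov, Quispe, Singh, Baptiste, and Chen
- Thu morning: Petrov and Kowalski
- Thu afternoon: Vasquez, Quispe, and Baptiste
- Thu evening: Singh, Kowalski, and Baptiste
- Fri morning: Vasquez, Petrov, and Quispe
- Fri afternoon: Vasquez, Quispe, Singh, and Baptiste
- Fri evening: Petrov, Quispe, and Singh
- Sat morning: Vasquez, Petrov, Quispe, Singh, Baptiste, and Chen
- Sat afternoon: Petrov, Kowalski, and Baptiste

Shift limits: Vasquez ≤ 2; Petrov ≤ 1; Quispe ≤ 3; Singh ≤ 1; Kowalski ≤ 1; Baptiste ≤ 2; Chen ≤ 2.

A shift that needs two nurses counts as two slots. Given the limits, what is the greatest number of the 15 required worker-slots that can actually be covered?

12

Total capacity across all nurses is 2+1+3+1+1+2+2 = 12, and 15 slots are needed, so at most 12 can be filled.
An assignment achieving 12: Wed morning→Chen, Wed afternoon→Quispe+Kowalski, Wed evening→Chen, Thu morning→Petrov, Thu afternoon→Vasquez, Thu evening→Singh, Fri morning→Vasquez+Quispe, Fri afternoon→Baptiste, Fri evening→Quispe, Sat afternoon→Baptiste.
Loads: Vasquez 2/2, Petrov 1/1, Quispe 3/3, Singh 1/1, Kowalski 1/1, Baptiste 2/2, Chen 2/2.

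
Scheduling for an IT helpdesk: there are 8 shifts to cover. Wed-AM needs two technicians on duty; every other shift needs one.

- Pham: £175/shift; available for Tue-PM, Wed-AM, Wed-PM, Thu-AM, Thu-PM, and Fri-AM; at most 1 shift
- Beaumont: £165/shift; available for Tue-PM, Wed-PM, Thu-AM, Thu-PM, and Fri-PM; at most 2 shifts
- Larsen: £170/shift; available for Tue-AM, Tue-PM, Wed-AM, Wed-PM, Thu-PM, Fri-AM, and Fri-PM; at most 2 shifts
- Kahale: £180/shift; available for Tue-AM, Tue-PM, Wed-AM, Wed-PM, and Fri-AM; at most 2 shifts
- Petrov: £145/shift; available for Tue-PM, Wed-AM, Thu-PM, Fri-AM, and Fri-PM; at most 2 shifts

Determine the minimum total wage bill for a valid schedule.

£1495

Picking the cheapest available technician for each shift independently would cost £1395, but that ignores the shift limits.
An optimal schedule: Tue-AM→Larsen, Tue-PM→Petrov, Wed-AM→Kahale+Petrov, Wed-PM→Beaumont, Thu-AM→Pham, Thu-PM→Larsen, Fri-AM→Kahale, Fri-PM→Beaumont.
Total: 170 + 145 + 180 + 145 + 165 + 175 + 170 + 180 + 165 = £1495.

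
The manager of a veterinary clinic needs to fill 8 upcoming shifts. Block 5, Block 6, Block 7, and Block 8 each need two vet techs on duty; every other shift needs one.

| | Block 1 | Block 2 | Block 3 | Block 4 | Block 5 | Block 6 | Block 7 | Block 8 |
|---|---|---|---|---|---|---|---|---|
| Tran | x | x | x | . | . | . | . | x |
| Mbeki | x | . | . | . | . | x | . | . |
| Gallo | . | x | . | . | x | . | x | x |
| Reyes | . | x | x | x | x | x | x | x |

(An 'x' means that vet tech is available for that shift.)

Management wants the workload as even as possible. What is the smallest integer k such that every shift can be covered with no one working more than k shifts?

With 4 vet techs and 12 worker-slots to fill, someone must work at least ⌈12/4⌉ = 3 shifts, so k ≥ 3.
k = 3 fails: Shifts {Block 4, Block 5, Block 6, Block 7} need 7 worker-slots in total, but the vet techs available for any of those shifts (Mbeki, Gallo, and Reyes) can supply at most 6 among them. So no valid schedule exists.
k = 4 works: Block 1→Tran, Block 2→Tran, Block 3→Tran, Block 4→Reyes, Block 5→Gallo+Reyes, Block 6→Mbeki+Reyes, Block 7→Gallo+Reyes, Block 8→Tran+Gallo.
Loads: Tran 4, Mbeki 1, Gallo 3, Reyes 4 — all ≤ 4.

4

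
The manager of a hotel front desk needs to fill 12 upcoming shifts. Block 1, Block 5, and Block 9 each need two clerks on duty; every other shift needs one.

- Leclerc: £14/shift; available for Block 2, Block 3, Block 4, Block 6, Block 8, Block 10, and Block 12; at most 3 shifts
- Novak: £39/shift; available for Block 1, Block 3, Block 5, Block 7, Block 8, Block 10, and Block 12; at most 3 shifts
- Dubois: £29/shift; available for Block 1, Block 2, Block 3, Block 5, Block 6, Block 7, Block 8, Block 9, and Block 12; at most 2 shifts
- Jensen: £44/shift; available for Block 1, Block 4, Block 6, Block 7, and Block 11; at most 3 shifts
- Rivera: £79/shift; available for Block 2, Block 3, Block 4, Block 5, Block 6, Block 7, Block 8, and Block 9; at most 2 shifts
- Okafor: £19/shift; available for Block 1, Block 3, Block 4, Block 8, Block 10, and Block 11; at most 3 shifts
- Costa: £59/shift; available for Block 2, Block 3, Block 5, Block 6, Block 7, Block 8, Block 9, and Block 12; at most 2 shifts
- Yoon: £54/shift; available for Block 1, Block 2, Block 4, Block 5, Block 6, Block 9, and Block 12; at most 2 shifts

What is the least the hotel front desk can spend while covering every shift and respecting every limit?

Picking the cheapest available clerk for each shift independently would cost £345, but that ignores the shift limits.
An optimal schedule: Block 1→Novak+Jensen, Block 2→Leclerc, Block 3→Okafor, Block 4→Leclerc, Block 5→Dubois+Novak, Block 6→Jensen, Block 7→Jensen, Block 8→Okafor, Block 9→Dubois+Yoon, Block 10→Leclerc, Block 11→Okafor, Block 12→Novak.
Total: 39 + 44 + 14 + 19 + 14 + 29 + 39 + 44 + 44 + 19 + 29 + 54 + 14 + 19 + 39 = £460.

£460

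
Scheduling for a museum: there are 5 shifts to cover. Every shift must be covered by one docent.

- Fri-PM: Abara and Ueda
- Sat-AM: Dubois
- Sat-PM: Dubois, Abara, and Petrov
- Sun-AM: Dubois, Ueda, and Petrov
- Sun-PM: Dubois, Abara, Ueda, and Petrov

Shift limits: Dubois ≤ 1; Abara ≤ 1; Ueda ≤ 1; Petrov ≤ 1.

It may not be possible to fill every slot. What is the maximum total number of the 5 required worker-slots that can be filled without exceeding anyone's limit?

Total capacity across all docents is 1+1+1+1 = 4, and 5 slots are needed, so at most 4 can be filled.
An assignment achieving 4: Fri-PM→Abara, Sat-AM→Dubois, Sat-PM→Petrov, Sun-AM→Ueda.
Loads: Dubois 1/1, Abara 1/1, Ueda 1/1, Petrov 1/1.

4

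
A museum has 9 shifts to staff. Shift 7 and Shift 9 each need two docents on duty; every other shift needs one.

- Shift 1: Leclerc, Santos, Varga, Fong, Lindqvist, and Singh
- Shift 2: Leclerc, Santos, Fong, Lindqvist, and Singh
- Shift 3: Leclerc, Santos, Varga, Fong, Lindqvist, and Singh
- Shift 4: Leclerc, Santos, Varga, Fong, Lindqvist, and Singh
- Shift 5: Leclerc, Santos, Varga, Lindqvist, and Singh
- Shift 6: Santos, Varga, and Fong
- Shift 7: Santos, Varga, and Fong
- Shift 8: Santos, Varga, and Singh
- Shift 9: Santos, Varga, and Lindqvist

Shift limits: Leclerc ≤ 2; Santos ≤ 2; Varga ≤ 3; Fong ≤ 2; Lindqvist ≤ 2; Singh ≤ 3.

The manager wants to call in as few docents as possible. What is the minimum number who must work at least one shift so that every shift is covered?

11 slots to fill and no one can take more than 3, so at least ⌈11/3⌉ = 4 docents are needed.
Any 4 docents together have capacity at most 3+3+2+2 = 10 < 11 slots, so 4 can never suffice.
Leclerc, Santos, Varga, Fong, and Lindqvist alone can cover everything: Shift 1→Varga, Shift 2→Leclerc, Shift 3→Fong, Shift 4→Lindqvist, Shift 5→Leclerc, Shift 6→Santos, Shift 7→Varga+Fong, Shift 8→Santos, Shift 9→Varga+Lindqvist.

5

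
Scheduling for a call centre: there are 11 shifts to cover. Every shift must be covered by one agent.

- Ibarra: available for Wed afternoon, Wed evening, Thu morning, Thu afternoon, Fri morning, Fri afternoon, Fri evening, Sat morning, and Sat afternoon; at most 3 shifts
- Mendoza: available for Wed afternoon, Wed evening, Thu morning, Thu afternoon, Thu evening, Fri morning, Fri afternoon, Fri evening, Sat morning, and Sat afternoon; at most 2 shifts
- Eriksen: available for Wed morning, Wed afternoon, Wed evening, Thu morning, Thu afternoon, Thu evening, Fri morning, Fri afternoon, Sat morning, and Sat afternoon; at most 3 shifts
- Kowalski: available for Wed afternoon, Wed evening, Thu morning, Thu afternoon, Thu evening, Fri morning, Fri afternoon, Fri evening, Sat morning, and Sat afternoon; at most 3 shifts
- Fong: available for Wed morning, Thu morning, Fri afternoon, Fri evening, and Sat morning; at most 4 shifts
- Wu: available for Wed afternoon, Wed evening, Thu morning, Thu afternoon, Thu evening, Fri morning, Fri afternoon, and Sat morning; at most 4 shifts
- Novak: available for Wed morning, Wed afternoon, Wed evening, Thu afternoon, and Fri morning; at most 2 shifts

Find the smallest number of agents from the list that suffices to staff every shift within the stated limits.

11 slots to fill and no one can take more than 4, so at least ⌈11/4⌉ = 3 agents are needed.
Ibarra, Fong, and Wu alone can cover everything: Wed morning→Fong, Wed afternoon→Ibarra, Wed evening→Ibarra, Thu morning→Fong, Thu afternoon→Wu, Thu evening→Wu, Fri morning→Wu, Fri afternoon→Fong, Fri evening→Fong, Sat morning→Wu, Sat afternoon→Ibarra.

3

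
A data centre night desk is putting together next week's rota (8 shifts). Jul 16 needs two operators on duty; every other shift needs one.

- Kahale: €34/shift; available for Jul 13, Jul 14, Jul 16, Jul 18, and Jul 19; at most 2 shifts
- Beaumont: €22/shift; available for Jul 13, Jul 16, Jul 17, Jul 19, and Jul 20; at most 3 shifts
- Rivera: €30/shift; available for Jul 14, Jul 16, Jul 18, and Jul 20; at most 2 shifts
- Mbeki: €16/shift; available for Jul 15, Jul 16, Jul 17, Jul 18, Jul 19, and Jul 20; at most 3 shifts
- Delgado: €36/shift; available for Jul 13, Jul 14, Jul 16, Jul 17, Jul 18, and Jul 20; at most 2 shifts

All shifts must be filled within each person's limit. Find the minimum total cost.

€208

Jul 15 can only be covered by Mbeki, so that assignment is forced.
Picking the cheapest available operator for each shift independently would cost €170, but that ignores the shift limits.
An optimal schedule: Jul 13→Beaumont, Jul 14→Rivera, Jul 15→Mbeki, Jul 16→Beaumont+Kahale, Jul 17→Mbeki, Jul 18→Rivera, Jul 19→Mbeki, Jul 20→Beaumont.
Total: 22 + 30 + 16 + 22 + 34 + 16 + 30 + 16 + 22 = €208.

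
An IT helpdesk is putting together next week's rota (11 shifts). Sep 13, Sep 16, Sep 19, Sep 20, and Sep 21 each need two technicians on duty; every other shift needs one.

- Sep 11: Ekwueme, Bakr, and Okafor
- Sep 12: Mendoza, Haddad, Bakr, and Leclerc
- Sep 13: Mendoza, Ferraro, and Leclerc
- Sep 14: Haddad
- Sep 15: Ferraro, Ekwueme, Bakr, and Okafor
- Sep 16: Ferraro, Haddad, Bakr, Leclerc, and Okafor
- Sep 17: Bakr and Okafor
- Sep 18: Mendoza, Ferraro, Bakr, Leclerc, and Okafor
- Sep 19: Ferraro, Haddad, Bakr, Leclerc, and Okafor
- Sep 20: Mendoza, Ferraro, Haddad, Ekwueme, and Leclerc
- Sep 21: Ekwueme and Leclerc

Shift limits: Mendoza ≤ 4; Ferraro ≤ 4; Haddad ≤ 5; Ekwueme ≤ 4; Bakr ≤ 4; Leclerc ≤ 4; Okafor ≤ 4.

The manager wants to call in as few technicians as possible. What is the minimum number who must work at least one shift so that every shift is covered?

5

16 slots to fill and no one can take more than 5, so at least ⌈16/5⌉ = 4 technicians are needed.
Shifts {Sep 13, Sep 14, Sep 17, Sep 21} need 6 slots, but among the technicians available for them (Mendoza, Ferraro, Haddad, Ekwueme, Bakr, Leclerc, and Okafor) any 4 together supply at most 5. So 4 technicians are not enough.
Mendoza, Haddad, Ekwueme, Bakr, and Leclerc alone can cover everything: Sep 11→Ekwueme, Sep 12→Mendoza, Sep 13→Mendoza+Leclerc, Sep 14→Haddad, Sep 15→Ekwueme, Sep 16→Haddad+Bakr, Sep 17→Bakr, Sep 18→Mendoza, Sep 19→Haddad+Bakr, Sep 20→Mendoza+Haddad, Sep 21→Ekwueme+Leclerc.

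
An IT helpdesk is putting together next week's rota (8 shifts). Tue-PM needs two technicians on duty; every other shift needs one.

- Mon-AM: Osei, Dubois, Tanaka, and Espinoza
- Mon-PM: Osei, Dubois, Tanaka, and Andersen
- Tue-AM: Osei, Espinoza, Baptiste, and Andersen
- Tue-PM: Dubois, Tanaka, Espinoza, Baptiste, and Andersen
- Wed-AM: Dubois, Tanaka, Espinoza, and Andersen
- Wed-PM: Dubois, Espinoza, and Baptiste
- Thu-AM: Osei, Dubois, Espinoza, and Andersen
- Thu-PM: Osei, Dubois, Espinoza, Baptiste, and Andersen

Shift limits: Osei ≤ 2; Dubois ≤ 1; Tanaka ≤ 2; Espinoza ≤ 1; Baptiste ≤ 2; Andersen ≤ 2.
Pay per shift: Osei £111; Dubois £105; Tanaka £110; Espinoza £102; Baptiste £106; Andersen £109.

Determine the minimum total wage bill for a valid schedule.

Picking the cheapest available technician for each shift independently would cost £924, but that ignores the shift limits.
An optimal schedule: Mon-AM→Dubois, Mon-PM→Andersen, Tue-AM→Baptiste, Tue-PM→Baptiste+Tanaka, Wed-AM→Tanaka, Wed-PM→Espinoza, Thu-AM→Andersen, Thu-PM→Osei.
Total: 105 + 109 + 106 + 106 + 110 + 110 + 102 + 109 + 111 = £968.

£968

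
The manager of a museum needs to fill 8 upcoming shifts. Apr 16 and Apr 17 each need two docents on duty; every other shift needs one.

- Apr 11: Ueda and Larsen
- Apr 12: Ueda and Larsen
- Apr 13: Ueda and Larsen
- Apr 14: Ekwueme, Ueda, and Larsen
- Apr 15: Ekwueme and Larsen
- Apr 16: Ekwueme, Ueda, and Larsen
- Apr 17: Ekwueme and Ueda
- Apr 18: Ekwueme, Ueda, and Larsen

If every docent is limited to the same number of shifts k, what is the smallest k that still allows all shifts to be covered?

With 3 docents and 10 worker-slots to fill, someone must work at least ⌈10/3⌉ = 4 shifts, so k ≥ 4.
k = 4 works: Apr 11→Ueda, Apr 12→Ueda, Apr 13→Ueda, Apr 14→Ekwueme, Apr 15→Ekwueme, Apr 16→Ekwueme+Larsen, Apr 17→Ekwueme+Ueda, Apr 18→Larsen.
Loads: Ekwueme 4, Ueda 4, Larsen 2 — all ≤ 4.

4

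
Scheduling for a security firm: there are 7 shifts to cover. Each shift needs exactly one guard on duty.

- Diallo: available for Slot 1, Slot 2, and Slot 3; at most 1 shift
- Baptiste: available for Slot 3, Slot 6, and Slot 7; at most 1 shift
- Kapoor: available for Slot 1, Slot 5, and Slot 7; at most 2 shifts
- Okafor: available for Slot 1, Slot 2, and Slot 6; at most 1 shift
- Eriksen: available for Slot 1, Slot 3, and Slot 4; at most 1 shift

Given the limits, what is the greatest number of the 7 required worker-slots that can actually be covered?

Total capacity across all guards is 1+1+2+1+1 = 6, and 7 slots are needed, so at most 6 can be filled.
An assignment achieving 6: Slot 1→Okafor, Slot 2→Diallo, Slot 4→Eriksen, Slot 5→Kapoor, Slot 6→Baptiste, Slot 7→Kapoor.
Loads: Diallo 1/1, Baptiste 1/1, Kapoor 2/2, Okafor 1/1, Eriksen 1/1.

6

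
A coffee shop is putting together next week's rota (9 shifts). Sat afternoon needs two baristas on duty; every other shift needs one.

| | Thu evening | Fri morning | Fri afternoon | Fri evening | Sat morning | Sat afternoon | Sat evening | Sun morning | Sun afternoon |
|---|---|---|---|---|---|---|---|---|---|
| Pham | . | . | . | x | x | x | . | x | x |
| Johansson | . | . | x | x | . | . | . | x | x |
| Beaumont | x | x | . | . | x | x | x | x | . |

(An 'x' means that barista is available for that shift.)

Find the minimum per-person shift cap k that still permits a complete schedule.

With 3 baristas and 10 worker-slots to fill, someone must work at least ⌈10/3⌉ = 4 shifts, so k ≥ 4.
k = 4 works: Thu evening→Beaumont, Fri morning→Beaumont, Fri afternoon→Johansson, Fri evening→Pham, Sat morning→Pham, Sat afternoon→Pham+Beaumont, Sat evening→Beaumont, Sun morning→Johansson, Sun afternoon→Pham.
Loads: Pham 4, Johansson 2, Beaumont 4 — all ≤ 4.

4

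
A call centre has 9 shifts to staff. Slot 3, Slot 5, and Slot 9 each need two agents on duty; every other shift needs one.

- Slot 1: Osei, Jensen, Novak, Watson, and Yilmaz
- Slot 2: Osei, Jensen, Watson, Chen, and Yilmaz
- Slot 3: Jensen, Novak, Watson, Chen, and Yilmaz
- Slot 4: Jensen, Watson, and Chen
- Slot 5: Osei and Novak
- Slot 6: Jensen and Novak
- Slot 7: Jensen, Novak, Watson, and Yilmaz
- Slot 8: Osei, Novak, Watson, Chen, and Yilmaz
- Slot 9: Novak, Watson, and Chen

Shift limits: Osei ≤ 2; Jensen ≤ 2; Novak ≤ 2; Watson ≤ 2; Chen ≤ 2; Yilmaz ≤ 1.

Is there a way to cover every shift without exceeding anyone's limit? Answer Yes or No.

Total capacity is 2+2+2+2+2+1 = 11 but 12 worker-slots are needed — infeasible.

No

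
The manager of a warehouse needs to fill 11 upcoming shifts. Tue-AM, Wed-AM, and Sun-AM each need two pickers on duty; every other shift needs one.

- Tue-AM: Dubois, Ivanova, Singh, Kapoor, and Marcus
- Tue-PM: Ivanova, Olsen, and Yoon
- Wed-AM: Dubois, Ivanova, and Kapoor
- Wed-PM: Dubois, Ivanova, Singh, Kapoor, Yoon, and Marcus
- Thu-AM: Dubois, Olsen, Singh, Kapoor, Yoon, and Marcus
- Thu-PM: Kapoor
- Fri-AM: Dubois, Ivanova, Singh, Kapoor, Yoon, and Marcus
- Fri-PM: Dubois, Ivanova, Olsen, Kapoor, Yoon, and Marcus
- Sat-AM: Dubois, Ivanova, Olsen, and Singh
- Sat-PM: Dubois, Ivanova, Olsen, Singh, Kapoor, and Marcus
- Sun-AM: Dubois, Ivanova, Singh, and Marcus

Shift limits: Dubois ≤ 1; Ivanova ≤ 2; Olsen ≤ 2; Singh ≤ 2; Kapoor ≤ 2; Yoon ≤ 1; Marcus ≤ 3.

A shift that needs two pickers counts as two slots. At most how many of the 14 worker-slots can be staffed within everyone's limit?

Total capacity across all pickers is 1+2+2+2+2+1+3 = 13, and 14 slots are needed, so at most 13 can be filled.
An assignment achieving 13: Tue-AM→Singh+Kapoor, Tue-PM→Ivanova, Wed-AM→Dubois+Ivanova, Wed-PM→Yoon, Thu-AM→Olsen, Thu-PM→Kapoor, Fri-AM→Marcus, Fri-PM→Marcus, Sat-AM→Olsen, Sun-AM→Singh+Marcus.
Loads: Dubois 1/1, Ivanova 2/2, Olsen 2/2, Singh 2/2, Kapoor 2/2, Yoon 1/1, Marcus 3/3.

13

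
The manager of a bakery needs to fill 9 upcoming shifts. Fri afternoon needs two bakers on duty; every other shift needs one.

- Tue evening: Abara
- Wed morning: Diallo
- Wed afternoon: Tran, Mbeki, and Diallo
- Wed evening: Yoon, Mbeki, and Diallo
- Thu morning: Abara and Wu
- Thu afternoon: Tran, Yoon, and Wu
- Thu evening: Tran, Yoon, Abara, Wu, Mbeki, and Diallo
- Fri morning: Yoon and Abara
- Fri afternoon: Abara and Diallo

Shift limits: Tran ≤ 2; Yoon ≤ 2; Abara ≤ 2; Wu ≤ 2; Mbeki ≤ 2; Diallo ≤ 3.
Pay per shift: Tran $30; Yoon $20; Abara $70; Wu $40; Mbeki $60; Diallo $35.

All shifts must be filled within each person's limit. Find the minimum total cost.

$385

Tue evening can only be covered by Abara, so that assignment is forced.
Wed morning can only be covered by Diallo, so that assignment is forced.
Fri afternoon can only be covered by Abara and Diallo, so that assignment is forced.
Picking the cheapest available baker for each shift independently would cost $360, but that ignores the shift limits.
An optimal schedule: Tue evening→Abara, Wed morning→Diallo, Wed afternoon→Tran, Wed evening→Yoon, Thu morning→Wu, Thu afternoon→Tran, Thu evening→Diallo, Fri morning→Yoon, Fri afternoon→Diallo+Abara.
Total: 70 + 35 + 30 + 20 + 40 + 30 + 35 + 20 + 35 + 70 = $385.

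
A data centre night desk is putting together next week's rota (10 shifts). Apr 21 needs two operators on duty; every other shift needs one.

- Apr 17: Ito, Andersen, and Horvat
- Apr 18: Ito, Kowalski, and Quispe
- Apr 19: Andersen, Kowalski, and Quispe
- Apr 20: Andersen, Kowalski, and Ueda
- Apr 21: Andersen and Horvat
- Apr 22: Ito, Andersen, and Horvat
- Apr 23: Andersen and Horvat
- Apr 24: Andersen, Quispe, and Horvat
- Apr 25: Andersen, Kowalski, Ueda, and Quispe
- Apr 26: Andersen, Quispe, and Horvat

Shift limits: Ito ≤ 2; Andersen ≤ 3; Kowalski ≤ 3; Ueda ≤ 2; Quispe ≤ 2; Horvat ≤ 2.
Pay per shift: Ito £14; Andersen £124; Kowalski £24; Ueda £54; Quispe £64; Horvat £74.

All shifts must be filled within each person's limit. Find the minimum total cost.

Apr 21 can only be covered by Andersen and Horvat, so that assignment is forced.
Picking the cheapest available operator for each shift independently would cost £514, but that ignores the shift limits.
An optimal schedule: Apr 17→Ito, Apr 18→Kowalski, Apr 19→Kowalski, Apr 20→Kowalski, Apr 21→Horvat+Andersen, Apr 22→Ito, Apr 23→Horvat, Apr 24→Quispe, Apr 25→Ueda, Apr 26→Quispe.
Total: 14 + 24 + 24 + 24 + 74 + 124 + 14 + 74 + 64 + 54 + 64 = £554.

£554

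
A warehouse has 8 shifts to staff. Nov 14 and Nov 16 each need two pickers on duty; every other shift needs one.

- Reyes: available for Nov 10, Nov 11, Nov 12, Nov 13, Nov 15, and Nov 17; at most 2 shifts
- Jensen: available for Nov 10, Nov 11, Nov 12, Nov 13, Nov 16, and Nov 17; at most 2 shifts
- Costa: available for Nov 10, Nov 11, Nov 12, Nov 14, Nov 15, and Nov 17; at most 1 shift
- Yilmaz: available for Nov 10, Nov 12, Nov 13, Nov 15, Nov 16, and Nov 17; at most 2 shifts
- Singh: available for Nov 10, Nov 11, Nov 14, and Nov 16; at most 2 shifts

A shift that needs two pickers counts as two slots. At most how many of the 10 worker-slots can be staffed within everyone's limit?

Total capacity across all pickers is 2+2+1+2+2 = 9, and 10 slots are needed, so at most 9 can be filled.
An assignment achieving 9: Nov 10→Singh, Nov 11→Jensen, Nov 12→Yilmaz, Nov 13→Reyes, Nov 14→Costa+Singh, Nov 15→Reyes, Nov 16→Jensen+Yilmaz.
Loads: Reyes 2/2, Jensen 2/2, Costa 1/1, Yilmaz 2/2, Singh 2/2.

9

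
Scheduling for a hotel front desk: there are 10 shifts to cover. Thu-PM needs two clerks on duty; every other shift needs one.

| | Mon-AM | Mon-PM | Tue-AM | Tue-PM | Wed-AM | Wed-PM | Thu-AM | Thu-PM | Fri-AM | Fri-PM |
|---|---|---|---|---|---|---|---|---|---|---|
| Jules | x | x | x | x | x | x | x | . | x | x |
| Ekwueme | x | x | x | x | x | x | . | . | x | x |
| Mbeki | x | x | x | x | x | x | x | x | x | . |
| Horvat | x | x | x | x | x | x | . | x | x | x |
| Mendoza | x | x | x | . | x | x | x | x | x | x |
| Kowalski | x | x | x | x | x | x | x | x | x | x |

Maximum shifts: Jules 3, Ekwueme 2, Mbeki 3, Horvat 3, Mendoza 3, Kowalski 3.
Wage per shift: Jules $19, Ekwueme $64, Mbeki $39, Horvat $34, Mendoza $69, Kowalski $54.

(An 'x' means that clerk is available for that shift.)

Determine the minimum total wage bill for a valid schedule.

Picking the cheapest available clerk for each shift independently would cost $244, but that ignores the shift limits.
An optimal schedule: Mon-AM→Horvat, Mon-PM→Horvat, Tue-AM→Horvat, Tue-PM→Jules, Wed-AM→Mbeki, Wed-PM→Mbeki, Thu-AM→Jules, Thu-PM→Mbeki+Kowalski, Fri-AM→Kowalski, Fri-PM→Jules.
Total: 34 + 34 + 34 + 19 + 39 + 39 + 19 + 39 + 54 + 54 + 19 = $384.

$384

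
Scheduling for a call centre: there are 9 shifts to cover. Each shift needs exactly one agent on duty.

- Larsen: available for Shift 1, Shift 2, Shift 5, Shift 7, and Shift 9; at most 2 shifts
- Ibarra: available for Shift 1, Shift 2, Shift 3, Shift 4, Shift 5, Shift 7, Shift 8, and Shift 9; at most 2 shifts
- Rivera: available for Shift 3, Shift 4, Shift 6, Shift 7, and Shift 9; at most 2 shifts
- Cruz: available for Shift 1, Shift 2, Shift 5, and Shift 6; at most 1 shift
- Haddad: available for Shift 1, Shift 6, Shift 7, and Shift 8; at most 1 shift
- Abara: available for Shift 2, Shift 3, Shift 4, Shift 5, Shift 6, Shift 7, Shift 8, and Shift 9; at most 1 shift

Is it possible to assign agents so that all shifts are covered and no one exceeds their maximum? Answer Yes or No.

One valid schedule: Shift 1→Larsen, Shift 2→Larsen, Shift 3→Ibarra, Shift 4→Ibarra, Shift 5→Cruz, Shift 6→Rivera, Shift 7→Abara, Shift 8→Haddad, Shift 9→Rivera.
Loads: Larsen 2/2, Ibarra 2/2, Rivera 2/2, Cruz 1/1, Haddad 1/1, Abara 1/1 — all within limits.

Yes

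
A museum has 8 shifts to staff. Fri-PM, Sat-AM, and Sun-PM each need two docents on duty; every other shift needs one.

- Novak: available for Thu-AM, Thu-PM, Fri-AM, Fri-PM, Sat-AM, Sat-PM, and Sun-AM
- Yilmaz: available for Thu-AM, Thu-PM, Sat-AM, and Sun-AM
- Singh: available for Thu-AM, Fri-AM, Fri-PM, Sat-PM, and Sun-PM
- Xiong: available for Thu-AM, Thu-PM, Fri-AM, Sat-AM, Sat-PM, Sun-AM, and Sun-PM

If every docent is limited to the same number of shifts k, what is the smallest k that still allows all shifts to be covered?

With 4 docents and 11 worker-slots to fill, someone must work at least ⌈11/4⌉ = 3 shifts, so k ≥ 3.
k = 3 works: Thu-AM→Yilmaz, Thu-PM→Novak, Fri-AM→Novak, Fri-PM→Novak+Singh, Sat-AM→Yilmaz+Xiong, Sat-PM→Singh, Sun-AM→Yilmaz, Sun-PM→Singh+Xiong.
Loads: Novak 3, Yilmaz 3, Singh 3, Xiong 2 — all ≤ 3.

3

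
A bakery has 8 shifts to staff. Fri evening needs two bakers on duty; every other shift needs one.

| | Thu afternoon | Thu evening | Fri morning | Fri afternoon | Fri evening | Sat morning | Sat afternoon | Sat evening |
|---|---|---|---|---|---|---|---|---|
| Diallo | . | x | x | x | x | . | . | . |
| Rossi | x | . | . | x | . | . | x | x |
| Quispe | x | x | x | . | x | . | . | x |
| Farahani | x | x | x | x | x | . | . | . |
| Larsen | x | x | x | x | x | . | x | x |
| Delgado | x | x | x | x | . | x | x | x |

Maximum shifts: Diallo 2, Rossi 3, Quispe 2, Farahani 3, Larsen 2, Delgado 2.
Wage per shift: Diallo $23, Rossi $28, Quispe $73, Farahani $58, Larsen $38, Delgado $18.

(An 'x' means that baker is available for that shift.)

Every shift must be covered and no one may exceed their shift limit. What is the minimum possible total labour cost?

Sat morning can only be covered by Delgado, so that assignment is forced.
Picking the cheapest available baker for each shift independently would cost $187, but that ignores the shift limits.
An optimal schedule: Thu afternoon→Rossi, Thu evening→Diallo, Fri morning→Larsen, Fri afternoon→Rossi, Fri evening→Diallo+Larsen, Sat morning→Delgado, Sat afternoon→Delgado, Sat evening→Rossi.
Total: 28 + 23 + 38 + 28 + 23 + 38 + 18 + 18 + 28 = $242.

$242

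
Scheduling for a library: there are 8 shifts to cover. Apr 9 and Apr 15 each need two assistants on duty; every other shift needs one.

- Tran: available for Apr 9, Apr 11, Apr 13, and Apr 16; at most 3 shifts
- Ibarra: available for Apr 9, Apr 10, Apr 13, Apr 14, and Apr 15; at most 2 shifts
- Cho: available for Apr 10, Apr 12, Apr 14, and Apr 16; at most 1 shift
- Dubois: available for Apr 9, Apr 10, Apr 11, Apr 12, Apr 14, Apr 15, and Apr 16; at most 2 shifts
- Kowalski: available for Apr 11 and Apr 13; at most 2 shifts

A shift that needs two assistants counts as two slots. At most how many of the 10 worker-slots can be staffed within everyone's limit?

Total capacity across all assistants is 3+2+1+2+2 = 10, and 10 slots are needed, so at most 10 can be filled.
An assignment achieving 9: Apr 9→Tran+Ibarra, Apr 10→Dubois, Apr 11→Tran, Apr 12→Cho, Apr 13→Kowalski, Apr 15→Ibarra+Dubois, Apr 16→Tran.
Loads: Tran 3/3, Ibarra 2/2, Cho 1/1, Dubois 2/2, Kowalski 1/2.

9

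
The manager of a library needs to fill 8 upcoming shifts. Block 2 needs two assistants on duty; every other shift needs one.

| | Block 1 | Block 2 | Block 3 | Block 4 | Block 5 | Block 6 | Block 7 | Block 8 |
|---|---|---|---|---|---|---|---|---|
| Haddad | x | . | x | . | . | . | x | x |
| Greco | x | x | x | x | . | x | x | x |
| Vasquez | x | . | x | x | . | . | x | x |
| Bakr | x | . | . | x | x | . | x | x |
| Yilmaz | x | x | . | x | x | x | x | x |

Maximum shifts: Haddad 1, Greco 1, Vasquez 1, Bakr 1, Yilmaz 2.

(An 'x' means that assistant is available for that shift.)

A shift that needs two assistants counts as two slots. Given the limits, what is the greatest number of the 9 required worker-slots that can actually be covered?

Total capacity across all assistants is 1+1+1+1+2 = 6, and 9 slots are needed, so at most 6 can be filled.
An assignment achieving 6: Block 2→Greco+Yilmaz, Block 3→Haddad, Block 4→Vasquez, Block 5→Bakr, Block 6→Yilmaz.
Loads: Haddad 1/1, Greco 1/1, Vasquez 1/1, Bakr 1/1, Yilmaz 2/2.

6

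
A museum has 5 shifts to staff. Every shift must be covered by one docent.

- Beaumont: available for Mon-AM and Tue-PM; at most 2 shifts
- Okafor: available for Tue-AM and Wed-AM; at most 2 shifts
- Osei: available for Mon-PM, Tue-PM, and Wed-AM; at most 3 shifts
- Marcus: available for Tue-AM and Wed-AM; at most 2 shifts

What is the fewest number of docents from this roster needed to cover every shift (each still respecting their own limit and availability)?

3

5 slots to fill and no one can take more than 3, so at least ⌈5/3⌉ = 2 docents are needed.
Shifts {Mon-AM, Mon-PM, Tue-AM} need 3 slots, but among the docents available for them (Beaumont, Okafor, Osei, and Marcus) any 2 together supply at most 2. So 2 docents are not enough.
Beaumont, Okafor, and Osei alone can cover everything: Mon-AM→Beaumont, Mon-PM→Osei, Tue-AM→Okafor, Tue-PM→Beaumont, Wed-AM→Okafor.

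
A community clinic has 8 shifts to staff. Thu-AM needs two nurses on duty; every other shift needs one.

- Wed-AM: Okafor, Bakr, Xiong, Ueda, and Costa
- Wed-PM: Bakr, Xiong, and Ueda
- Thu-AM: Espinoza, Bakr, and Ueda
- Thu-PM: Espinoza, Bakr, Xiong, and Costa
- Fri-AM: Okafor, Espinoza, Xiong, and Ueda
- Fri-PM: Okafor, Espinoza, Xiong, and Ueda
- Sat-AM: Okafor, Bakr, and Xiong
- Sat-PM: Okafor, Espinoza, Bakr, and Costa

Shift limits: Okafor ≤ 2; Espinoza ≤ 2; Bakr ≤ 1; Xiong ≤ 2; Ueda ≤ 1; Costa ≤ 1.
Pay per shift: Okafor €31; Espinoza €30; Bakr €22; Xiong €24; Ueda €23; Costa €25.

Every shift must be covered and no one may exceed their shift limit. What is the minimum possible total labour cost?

Picking the cheapest available nurse for each shift independently would cost €201, but that ignores the shift limits.
An optimal schedule: Wed-AM→Xiong, Wed-PM→Bakr, Thu-AM→Espinoza+Ueda, Thu-PM→Espinoza, Fri-AM→Okafor, Fri-PM→Xiong, Sat-AM→Okafor, Sat-PM→Costa.
Total: 24 + 22 + 30 + 23 + 30 + 31 + 24 + 31 + 25 = €240.

€240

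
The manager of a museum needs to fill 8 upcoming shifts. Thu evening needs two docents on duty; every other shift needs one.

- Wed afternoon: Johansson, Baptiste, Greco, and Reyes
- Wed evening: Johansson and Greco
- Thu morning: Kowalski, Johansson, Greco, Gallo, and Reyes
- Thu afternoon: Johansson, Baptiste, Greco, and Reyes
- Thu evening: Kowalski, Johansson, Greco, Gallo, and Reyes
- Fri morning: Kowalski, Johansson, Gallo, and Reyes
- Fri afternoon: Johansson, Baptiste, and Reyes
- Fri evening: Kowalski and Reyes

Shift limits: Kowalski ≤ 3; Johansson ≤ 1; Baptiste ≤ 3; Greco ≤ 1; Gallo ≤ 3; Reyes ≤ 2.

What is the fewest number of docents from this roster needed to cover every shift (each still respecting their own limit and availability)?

4

9 slots to fill and no one can take more than 3, so at least ⌈9/3⌉ = 3 docents are needed.
No set of 3 docents can cover every shift (each such set leaves at least one shift with no one available or exceeds a cap).
Kowalski, Johansson, Baptiste, and Gallo alone can cover everything: Wed afternoon→Baptiste, Wed evening→Johansson, Thu morning→Kowalski, Thu afternoon→Baptiste, Thu evening→Kowalski+Gallo, Fri morning→Gallo, Fri afternoon→Baptiste, Fri evening→Kowalski.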